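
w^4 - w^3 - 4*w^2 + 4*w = w*(w - 2)*(w - 1)*(w + 2)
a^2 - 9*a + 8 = (a - 8)*(a - 1)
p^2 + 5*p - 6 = (p - 1)*(p + 6)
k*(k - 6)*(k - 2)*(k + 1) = k^4 - 7*k^3 + 4*k^2 + 12*k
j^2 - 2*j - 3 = (j - 3)*(j + 1)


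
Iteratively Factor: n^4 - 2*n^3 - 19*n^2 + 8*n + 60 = (n - 5)*(n^3 + 3*n^2 - 4*n - 12) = (n - 5)*(n + 2)*(n^2 + n - 6) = (n - 5)*(n + 2)*(n + 3)*(n - 2)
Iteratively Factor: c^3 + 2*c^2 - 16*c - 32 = (c + 4)*(c^2 - 2*c - 8) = (c + 2)*(c + 4)*(c - 4)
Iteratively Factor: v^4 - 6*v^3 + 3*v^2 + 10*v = (v + 1)*(v^3 - 7*v^2 + 10*v) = (v - 5)*(v + 1)*(v^2 - 2*v) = (v - 5)*(v - 2)*(v + 1)*(v)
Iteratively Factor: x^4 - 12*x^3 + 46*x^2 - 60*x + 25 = (x - 1)*(x^3 - 11*x^2 + 35*x - 25) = (x - 5)*(x - 1)*(x^2 - 6*x + 5) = (x - 5)*(x - 1)^2*(x - 5)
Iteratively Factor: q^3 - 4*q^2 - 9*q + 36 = (q - 3)*(q^2 - q - 12) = (q - 4)*(q - 3)*(q + 3)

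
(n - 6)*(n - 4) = n^2 - 10*n + 24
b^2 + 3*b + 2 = (b + 1)*(b + 2)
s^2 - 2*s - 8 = (s - 4)*(s + 2)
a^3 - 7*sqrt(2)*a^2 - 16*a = a*(a - 8*sqrt(2))*(a + sqrt(2))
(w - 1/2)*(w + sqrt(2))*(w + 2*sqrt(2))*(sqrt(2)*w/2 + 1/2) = sqrt(2)*w^4/2 - sqrt(2)*w^3/4 + 7*w^3/2 - 7*w^2/4 + 7*sqrt(2)*w^2/2 - 7*sqrt(2)*w/4 + 2*w - 1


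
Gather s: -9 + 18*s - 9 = 18*s - 18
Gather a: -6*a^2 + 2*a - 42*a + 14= -6*a^2 - 40*a + 14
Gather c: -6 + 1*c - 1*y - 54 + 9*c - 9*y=10*c - 10*y - 60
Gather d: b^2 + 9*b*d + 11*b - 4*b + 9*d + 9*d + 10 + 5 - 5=b^2 + 7*b + d*(9*b + 18) + 10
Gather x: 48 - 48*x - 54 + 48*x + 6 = 0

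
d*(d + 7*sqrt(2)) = d^2 + 7*sqrt(2)*d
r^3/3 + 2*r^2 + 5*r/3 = r*(r/3 + 1/3)*(r + 5)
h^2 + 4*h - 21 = (h - 3)*(h + 7)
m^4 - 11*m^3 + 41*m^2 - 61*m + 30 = (m - 5)*(m - 3)*(m - 2)*(m - 1)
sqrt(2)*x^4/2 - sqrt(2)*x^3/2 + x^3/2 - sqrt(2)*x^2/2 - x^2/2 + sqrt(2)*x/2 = x*(x - 1)*(x - sqrt(2)/2)*(sqrt(2)*x/2 + 1)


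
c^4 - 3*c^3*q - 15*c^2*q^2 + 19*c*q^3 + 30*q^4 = (c - 5*q)*(c - 2*q)*(c + q)*(c + 3*q)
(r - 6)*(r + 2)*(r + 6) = r^3 + 2*r^2 - 36*r - 72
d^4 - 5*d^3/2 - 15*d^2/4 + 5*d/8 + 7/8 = (d - 7/2)*(d - 1/2)*(d + 1/2)*(d + 1)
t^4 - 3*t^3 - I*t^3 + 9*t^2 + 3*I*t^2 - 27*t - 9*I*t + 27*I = (t - 3)*(t - 3*I)*(t - I)*(t + 3*I)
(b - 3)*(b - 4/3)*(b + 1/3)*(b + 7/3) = b^4 - 5*b^3/3 - 61*b^2/9 + 197*b/27 + 28/9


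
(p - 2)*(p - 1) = p^2 - 3*p + 2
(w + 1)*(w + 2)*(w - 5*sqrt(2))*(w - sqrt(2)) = w^4 - 6*sqrt(2)*w^3 + 3*w^3 - 18*sqrt(2)*w^2 + 12*w^2 - 12*sqrt(2)*w + 30*w + 20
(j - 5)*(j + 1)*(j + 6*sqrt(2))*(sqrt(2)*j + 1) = sqrt(2)*j^4 - 4*sqrt(2)*j^3 + 13*j^3 - 52*j^2 + sqrt(2)*j^2 - 65*j - 24*sqrt(2)*j - 30*sqrt(2)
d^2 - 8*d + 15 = (d - 5)*(d - 3)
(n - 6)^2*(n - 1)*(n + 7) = n^4 - 6*n^3 - 43*n^2 + 300*n - 252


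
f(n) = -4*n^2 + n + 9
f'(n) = 1 - 8*n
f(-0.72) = 6.21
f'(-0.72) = 6.76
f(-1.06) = 3.45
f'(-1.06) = 9.48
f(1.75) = -1.50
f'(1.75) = -13.00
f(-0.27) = 8.44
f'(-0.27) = 3.16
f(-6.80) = -182.76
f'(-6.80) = 55.40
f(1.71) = -0.99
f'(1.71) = -12.68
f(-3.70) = -49.46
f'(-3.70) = 30.60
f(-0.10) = 8.86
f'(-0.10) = 1.80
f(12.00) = -555.00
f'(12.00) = -95.00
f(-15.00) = -906.00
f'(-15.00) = 121.00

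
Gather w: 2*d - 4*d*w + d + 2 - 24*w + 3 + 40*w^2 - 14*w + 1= 3*d + 40*w^2 + w*(-4*d - 38) + 6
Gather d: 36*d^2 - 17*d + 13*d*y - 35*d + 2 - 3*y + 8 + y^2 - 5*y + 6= 36*d^2 + d*(13*y - 52) + y^2 - 8*y + 16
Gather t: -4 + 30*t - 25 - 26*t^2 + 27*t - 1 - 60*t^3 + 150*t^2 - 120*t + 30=-60*t^3 + 124*t^2 - 63*t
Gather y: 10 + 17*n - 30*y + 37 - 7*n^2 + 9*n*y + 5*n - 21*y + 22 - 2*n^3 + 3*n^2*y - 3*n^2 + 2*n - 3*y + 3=-2*n^3 - 10*n^2 + 24*n + y*(3*n^2 + 9*n - 54) + 72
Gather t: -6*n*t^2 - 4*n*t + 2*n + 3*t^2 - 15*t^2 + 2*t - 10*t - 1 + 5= 2*n + t^2*(-6*n - 12) + t*(-4*n - 8) + 4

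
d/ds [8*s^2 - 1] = 16*s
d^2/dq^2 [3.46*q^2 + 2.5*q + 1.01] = 6.92000000000000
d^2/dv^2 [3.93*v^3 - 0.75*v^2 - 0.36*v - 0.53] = 23.58*v - 1.5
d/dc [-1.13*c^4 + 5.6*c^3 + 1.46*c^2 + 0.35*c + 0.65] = -4.52*c^3 + 16.8*c^2 + 2.92*c + 0.35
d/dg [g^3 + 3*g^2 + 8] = 3*g*(g + 2)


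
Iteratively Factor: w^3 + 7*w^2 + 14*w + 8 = (w + 2)*(w^2 + 5*w + 4) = (w + 2)*(w + 4)*(w + 1)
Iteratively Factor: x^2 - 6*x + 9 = (x - 3)*(x - 3)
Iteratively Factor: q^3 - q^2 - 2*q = (q)*(q^2 - q - 2) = q*(q + 1)*(q - 2)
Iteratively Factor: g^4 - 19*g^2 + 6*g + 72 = (g + 2)*(g^3 - 2*g^2 - 15*g + 36) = (g + 2)*(g + 4)*(g^2 - 6*g + 9) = (g - 3)*(g + 2)*(g + 4)*(g - 3)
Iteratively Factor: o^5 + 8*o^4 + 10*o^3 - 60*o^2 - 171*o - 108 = (o + 3)*(o^4 + 5*o^3 - 5*o^2 - 45*o - 36) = (o - 3)*(o + 3)*(o^3 + 8*o^2 + 19*o + 12) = (o - 3)*(o + 3)^2*(o^2 + 5*o + 4) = (o - 3)*(o + 3)^2*(o + 4)*(o + 1)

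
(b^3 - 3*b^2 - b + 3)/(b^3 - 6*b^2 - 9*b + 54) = (b^2 - 1)/(b^2 - 3*b - 18)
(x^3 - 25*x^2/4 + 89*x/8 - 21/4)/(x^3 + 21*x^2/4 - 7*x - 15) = (8*x^2 - 34*x + 21)/(2*(4*x^2 + 29*x + 30))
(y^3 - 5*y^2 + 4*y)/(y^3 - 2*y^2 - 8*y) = (y - 1)/(y + 2)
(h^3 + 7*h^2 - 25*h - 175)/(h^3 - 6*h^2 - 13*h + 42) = (h^3 + 7*h^2 - 25*h - 175)/(h^3 - 6*h^2 - 13*h + 42)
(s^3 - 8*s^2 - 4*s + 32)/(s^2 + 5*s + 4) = (s^3 - 8*s^2 - 4*s + 32)/(s^2 + 5*s + 4)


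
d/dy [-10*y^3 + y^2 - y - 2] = -30*y^2 + 2*y - 1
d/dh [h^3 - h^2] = h*(3*h - 2)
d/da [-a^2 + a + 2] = 1 - 2*a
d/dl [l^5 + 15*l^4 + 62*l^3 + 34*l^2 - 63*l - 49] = 5*l^4 + 60*l^3 + 186*l^2 + 68*l - 63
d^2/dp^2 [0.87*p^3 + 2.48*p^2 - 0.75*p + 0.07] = 5.22*p + 4.96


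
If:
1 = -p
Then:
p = -1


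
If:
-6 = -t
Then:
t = 6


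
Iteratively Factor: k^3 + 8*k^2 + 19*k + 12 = (k + 4)*(k^2 + 4*k + 3) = (k + 1)*(k + 4)*(k + 3)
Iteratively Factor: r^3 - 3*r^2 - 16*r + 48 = (r - 3)*(r^2 - 16) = (r - 4)*(r - 3)*(r + 4)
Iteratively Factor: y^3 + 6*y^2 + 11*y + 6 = (y + 3)*(y^2 + 3*y + 2) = (y + 1)*(y + 3)*(y + 2)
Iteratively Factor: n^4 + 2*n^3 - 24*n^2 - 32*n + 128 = (n - 4)*(n^3 + 6*n^2 - 32) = (n - 4)*(n + 4)*(n^2 + 2*n - 8) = (n - 4)*(n + 4)^2*(n - 2)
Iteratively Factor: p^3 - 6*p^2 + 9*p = (p - 3)*(p^2 - 3*p) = (p - 3)^2*(p)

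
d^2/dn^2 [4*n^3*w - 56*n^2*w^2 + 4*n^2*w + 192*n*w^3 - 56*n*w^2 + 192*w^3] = 8*w*(3*n - 14*w + 1)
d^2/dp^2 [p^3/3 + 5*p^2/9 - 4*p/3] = 2*p + 10/9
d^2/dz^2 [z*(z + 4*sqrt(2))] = 2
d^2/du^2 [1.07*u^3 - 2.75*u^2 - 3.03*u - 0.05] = 6.42*u - 5.5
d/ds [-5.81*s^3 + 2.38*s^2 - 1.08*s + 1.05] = -17.43*s^2 + 4.76*s - 1.08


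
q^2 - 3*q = q*(q - 3)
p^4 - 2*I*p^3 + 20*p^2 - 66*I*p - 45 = (p - 3*I)^2*(p - I)*(p + 5*I)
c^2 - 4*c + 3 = (c - 3)*(c - 1)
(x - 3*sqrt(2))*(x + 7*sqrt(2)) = x^2 + 4*sqrt(2)*x - 42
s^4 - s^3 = s^3*(s - 1)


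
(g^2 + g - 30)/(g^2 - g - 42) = (g - 5)/(g - 7)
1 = 1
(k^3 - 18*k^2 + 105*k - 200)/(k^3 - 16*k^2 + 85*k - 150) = (k - 8)/(k - 6)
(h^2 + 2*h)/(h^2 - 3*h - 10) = h/(h - 5)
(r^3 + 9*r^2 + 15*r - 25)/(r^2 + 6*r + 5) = (r^2 + 4*r - 5)/(r + 1)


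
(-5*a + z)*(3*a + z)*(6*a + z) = -90*a^3 - 27*a^2*z + 4*a*z^2 + z^3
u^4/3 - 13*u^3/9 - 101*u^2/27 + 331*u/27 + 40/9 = (u/3 + 1)*(u - 5)*(u - 8/3)*(u + 1/3)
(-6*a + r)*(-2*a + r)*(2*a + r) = 24*a^3 - 4*a^2*r - 6*a*r^2 + r^3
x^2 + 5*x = x*(x + 5)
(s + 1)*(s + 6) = s^2 + 7*s + 6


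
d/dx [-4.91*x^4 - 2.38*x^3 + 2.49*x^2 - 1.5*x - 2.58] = -19.64*x^3 - 7.14*x^2 + 4.98*x - 1.5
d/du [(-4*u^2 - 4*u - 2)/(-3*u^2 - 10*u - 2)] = 4*(7*u^2 + u - 3)/(9*u^4 + 60*u^3 + 112*u^2 + 40*u + 4)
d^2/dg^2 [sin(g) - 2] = -sin(g)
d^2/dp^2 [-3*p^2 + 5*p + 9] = -6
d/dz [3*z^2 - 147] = 6*z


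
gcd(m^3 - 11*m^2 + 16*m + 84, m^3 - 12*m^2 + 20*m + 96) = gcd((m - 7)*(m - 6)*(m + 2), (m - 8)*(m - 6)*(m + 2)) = m^2 - 4*m - 12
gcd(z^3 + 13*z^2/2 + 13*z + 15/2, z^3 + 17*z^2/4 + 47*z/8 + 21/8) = z + 1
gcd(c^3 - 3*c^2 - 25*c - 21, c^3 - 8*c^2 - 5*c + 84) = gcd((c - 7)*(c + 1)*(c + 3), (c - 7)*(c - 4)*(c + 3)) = c^2 - 4*c - 21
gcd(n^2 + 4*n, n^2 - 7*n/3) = n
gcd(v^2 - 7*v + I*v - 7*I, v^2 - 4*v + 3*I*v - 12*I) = 1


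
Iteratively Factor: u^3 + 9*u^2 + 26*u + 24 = (u + 4)*(u^2 + 5*u + 6) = (u + 2)*(u + 4)*(u + 3)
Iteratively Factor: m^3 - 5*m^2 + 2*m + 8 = (m - 4)*(m^2 - m - 2) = (m - 4)*(m - 2)*(m + 1)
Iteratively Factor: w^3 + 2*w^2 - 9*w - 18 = (w - 3)*(w^2 + 5*w + 6) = (w - 3)*(w + 3)*(w + 2)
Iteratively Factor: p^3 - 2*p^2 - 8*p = (p + 2)*(p^2 - 4*p) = p*(p + 2)*(p - 4)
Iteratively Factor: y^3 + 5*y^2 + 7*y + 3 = (y + 1)*(y^2 + 4*y + 3) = (y + 1)*(y + 3)*(y + 1)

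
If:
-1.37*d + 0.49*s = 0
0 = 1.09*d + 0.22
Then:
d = -0.20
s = -0.56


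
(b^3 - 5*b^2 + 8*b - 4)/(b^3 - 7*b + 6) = (b - 2)/(b + 3)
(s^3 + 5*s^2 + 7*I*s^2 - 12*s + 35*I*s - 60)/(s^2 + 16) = (s^2 + s*(5 + 3*I) + 15*I)/(s - 4*I)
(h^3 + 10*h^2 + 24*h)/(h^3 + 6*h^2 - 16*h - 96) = h/(h - 4)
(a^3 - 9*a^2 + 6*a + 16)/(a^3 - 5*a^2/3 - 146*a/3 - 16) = 3*(a^2 - a - 2)/(3*a^2 + 19*a + 6)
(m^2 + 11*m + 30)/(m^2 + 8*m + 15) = (m + 6)/(m + 3)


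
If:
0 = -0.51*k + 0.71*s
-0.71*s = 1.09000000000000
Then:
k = -2.14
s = -1.54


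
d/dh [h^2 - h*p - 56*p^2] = 2*h - p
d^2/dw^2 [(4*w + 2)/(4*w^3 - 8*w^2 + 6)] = 4*(2*w^2*(2*w + 1)*(3*w - 4)^2 + (-6*w^2 + 8*w - (2*w + 1)*(3*w - 2))*(2*w^3 - 4*w^2 + 3))/(2*w^3 - 4*w^2 + 3)^3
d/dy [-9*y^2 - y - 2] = -18*y - 1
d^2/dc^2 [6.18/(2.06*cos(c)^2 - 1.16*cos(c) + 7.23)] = (-104.901792*(1 - cos(c)^2)^2 + 44.303184*cos(c)^3 + 307.408032*cos(c)^2 - 140.436792*cos(c) - 62.5539600000001)/(2.06*cos(c)^2 - 1.16*cos(c) + 7.23)^3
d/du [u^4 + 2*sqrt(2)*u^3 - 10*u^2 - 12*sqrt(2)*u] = 4*u^3 + 6*sqrt(2)*u^2 - 20*u - 12*sqrt(2)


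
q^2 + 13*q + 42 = (q + 6)*(q + 7)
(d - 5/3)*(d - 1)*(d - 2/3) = d^3 - 10*d^2/3 + 31*d/9 - 10/9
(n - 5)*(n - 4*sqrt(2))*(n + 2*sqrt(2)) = n^3 - 5*n^2 - 2*sqrt(2)*n^2 - 16*n + 10*sqrt(2)*n + 80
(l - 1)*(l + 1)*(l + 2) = l^3 + 2*l^2 - l - 2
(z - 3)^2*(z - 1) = z^3 - 7*z^2 + 15*z - 9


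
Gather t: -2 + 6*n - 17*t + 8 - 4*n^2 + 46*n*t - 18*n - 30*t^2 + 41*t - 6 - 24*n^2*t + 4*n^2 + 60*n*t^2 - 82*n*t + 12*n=t^2*(60*n - 30) + t*(-24*n^2 - 36*n + 24)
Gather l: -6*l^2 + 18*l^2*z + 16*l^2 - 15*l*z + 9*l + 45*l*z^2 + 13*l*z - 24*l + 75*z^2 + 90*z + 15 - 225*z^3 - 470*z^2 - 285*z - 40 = l^2*(18*z + 10) + l*(45*z^2 - 2*z - 15) - 225*z^3 - 395*z^2 - 195*z - 25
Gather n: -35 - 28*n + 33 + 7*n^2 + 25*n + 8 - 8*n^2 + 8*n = -n^2 + 5*n + 6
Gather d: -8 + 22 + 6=20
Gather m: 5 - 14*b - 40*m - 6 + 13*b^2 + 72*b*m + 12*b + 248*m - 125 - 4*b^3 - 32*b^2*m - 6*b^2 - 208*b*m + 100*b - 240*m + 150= -4*b^3 + 7*b^2 + 98*b + m*(-32*b^2 - 136*b - 32) + 24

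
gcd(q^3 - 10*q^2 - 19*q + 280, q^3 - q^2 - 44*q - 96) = q - 8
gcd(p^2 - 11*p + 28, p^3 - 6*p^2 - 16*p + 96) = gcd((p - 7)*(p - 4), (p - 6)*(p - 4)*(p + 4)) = p - 4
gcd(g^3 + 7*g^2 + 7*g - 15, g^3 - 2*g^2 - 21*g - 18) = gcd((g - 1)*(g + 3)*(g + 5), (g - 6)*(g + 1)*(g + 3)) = g + 3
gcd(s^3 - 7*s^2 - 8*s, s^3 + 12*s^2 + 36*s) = s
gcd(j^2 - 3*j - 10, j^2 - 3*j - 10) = j^2 - 3*j - 10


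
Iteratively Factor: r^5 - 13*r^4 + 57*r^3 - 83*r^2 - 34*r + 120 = (r - 2)*(r^4 - 11*r^3 + 35*r^2 - 13*r - 60) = (r - 4)*(r - 2)*(r^3 - 7*r^2 + 7*r + 15) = (r - 5)*(r - 4)*(r - 2)*(r^2 - 2*r - 3) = (r - 5)*(r - 4)*(r - 2)*(r + 1)*(r - 3)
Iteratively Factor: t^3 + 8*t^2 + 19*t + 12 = (t + 1)*(t^2 + 7*t + 12) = (t + 1)*(t + 4)*(t + 3)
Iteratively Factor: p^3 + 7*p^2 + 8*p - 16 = (p + 4)*(p^2 + 3*p - 4) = (p - 1)*(p + 4)*(p + 4)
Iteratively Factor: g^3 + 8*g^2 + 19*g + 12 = (g + 4)*(g^2 + 4*g + 3) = (g + 1)*(g + 4)*(g + 3)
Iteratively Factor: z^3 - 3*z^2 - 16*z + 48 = (z - 3)*(z^2 - 16) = (z - 4)*(z - 3)*(z + 4)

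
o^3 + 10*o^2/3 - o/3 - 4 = (o - 1)*(o + 4/3)*(o + 3)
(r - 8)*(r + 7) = r^2 - r - 56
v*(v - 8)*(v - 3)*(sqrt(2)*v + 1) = sqrt(2)*v^4 - 11*sqrt(2)*v^3 + v^3 - 11*v^2 + 24*sqrt(2)*v^2 + 24*v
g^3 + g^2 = g^2*(g + 1)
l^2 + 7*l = l*(l + 7)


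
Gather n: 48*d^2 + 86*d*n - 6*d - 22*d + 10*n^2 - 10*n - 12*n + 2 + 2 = 48*d^2 - 28*d + 10*n^2 + n*(86*d - 22) + 4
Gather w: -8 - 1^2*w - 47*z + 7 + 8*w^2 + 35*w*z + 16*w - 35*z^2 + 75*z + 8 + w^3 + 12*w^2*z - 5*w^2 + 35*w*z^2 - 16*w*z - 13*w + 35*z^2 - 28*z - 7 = w^3 + w^2*(12*z + 3) + w*(35*z^2 + 19*z + 2)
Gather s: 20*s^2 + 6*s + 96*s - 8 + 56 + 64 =20*s^2 + 102*s + 112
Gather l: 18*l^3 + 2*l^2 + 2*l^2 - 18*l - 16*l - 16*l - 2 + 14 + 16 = 18*l^3 + 4*l^2 - 50*l + 28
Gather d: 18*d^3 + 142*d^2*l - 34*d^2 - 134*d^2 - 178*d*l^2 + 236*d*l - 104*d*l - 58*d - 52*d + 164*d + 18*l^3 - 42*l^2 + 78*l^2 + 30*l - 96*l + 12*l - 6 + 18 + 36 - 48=18*d^3 + d^2*(142*l - 168) + d*(-178*l^2 + 132*l + 54) + 18*l^3 + 36*l^2 - 54*l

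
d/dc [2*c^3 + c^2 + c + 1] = 6*c^2 + 2*c + 1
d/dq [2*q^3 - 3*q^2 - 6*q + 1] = 6*q^2 - 6*q - 6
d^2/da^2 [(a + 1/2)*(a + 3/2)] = 2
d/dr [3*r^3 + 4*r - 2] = 9*r^2 + 4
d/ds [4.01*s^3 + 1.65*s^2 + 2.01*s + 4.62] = 12.03*s^2 + 3.3*s + 2.01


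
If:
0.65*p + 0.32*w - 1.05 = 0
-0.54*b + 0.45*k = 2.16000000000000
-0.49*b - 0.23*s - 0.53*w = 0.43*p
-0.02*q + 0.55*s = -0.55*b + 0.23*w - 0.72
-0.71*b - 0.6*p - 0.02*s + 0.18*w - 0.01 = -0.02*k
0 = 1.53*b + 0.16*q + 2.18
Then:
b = -1.35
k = 3.18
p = 1.66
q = -0.73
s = -0.02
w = -0.09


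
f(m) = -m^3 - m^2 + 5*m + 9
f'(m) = -3*m^2 - 2*m + 5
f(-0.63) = 5.70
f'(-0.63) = 5.07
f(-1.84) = 2.64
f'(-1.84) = -1.48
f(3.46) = -27.09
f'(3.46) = -37.83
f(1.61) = 10.28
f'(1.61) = -6.00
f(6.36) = -256.91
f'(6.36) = -129.07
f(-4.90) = 78.14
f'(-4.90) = -57.23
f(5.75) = -185.42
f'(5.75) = -105.69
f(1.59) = 10.40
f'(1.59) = -5.76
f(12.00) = -1803.00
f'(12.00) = -451.00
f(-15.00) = 3084.00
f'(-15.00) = -640.00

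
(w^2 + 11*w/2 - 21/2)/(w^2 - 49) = (w - 3/2)/(w - 7)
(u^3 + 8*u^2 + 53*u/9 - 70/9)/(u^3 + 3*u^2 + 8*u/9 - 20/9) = (u + 7)/(u + 2)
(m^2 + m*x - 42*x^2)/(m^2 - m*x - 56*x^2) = (-m + 6*x)/(-m + 8*x)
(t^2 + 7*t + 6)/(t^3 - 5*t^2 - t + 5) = (t + 6)/(t^2 - 6*t + 5)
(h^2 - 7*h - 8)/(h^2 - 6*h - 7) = (h - 8)/(h - 7)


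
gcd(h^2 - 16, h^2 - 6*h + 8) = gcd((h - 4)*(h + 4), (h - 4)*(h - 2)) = h - 4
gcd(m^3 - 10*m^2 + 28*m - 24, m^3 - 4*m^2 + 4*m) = m^2 - 4*m + 4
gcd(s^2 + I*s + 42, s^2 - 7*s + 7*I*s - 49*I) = s + 7*I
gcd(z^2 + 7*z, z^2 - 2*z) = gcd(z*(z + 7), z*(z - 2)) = z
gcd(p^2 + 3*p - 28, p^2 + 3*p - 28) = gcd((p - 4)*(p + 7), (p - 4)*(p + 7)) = p^2 + 3*p - 28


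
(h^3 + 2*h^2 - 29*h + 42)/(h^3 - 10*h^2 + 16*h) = (h^2 + 4*h - 21)/(h*(h - 8))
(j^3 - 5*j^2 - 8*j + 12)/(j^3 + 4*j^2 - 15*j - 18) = (j^3 - 5*j^2 - 8*j + 12)/(j^3 + 4*j^2 - 15*j - 18)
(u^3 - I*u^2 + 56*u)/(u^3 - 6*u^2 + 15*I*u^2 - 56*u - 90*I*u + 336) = u*(u - 8*I)/(u^2 + 2*u*(-3 + 4*I) - 48*I)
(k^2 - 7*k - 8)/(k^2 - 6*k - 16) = (k + 1)/(k + 2)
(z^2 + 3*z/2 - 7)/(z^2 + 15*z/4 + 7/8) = 4*(z - 2)/(4*z + 1)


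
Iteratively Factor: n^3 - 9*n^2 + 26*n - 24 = (n - 3)*(n^2 - 6*n + 8) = (n - 3)*(n - 2)*(n - 4)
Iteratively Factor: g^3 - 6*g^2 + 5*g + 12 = (g + 1)*(g^2 - 7*g + 12) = (g - 4)*(g + 1)*(g - 3)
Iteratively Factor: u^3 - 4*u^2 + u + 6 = (u - 2)*(u^2 - 2*u - 3) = (u - 3)*(u - 2)*(u + 1)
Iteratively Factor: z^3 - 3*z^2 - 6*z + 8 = (z - 4)*(z^2 + z - 2) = (z - 4)*(z - 1)*(z + 2)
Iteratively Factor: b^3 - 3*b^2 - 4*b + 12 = (b - 2)*(b^2 - b - 6) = (b - 2)*(b + 2)*(b - 3)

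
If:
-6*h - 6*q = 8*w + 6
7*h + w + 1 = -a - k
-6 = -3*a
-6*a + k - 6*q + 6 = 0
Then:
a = 2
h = 7*w - 3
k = 18 - 50*w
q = 2 - 25*w/3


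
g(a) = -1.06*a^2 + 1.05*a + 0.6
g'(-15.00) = 32.85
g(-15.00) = -253.65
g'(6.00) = -11.67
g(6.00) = -31.26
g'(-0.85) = 2.85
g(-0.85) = -1.06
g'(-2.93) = 7.26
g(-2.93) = -11.58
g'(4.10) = -7.64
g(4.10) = -12.91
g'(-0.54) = 2.19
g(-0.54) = -0.28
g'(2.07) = -3.34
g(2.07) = -1.77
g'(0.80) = -0.65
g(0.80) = 0.76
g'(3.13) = -5.59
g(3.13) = -6.50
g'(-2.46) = 6.27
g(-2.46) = -8.40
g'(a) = 1.05 - 2.12*a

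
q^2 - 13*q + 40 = (q - 8)*(q - 5)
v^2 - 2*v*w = v*(v - 2*w)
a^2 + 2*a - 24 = (a - 4)*(a + 6)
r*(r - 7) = r^2 - 7*r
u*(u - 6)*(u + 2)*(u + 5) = u^4 + u^3 - 32*u^2 - 60*u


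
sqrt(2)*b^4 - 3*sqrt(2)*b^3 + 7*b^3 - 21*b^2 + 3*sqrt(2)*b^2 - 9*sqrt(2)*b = b*(b - 3)*(b + 3*sqrt(2))*(sqrt(2)*b + 1)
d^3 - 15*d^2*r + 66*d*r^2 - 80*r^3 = (d - 8*r)*(d - 5*r)*(d - 2*r)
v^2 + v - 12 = (v - 3)*(v + 4)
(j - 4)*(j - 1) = j^2 - 5*j + 4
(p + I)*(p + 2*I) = p^2 + 3*I*p - 2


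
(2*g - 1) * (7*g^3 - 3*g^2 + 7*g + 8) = 14*g^4 - 13*g^3 + 17*g^2 + 9*g - 8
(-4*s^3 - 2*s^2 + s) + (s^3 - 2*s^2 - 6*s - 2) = -3*s^3 - 4*s^2 - 5*s - 2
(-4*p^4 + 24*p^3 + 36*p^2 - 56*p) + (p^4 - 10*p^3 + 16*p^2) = -3*p^4 + 14*p^3 + 52*p^2 - 56*p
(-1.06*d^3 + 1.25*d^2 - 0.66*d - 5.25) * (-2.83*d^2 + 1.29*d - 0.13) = 2.9998*d^5 - 4.9049*d^4 + 3.6181*d^3 + 13.8436*d^2 - 6.6867*d + 0.6825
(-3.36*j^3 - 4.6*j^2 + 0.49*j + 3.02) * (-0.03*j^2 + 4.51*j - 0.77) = 0.1008*j^5 - 15.0156*j^4 - 18.1735*j^3 + 5.6613*j^2 + 13.2429*j - 2.3254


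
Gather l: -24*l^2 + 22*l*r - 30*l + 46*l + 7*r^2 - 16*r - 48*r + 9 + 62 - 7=-24*l^2 + l*(22*r + 16) + 7*r^2 - 64*r + 64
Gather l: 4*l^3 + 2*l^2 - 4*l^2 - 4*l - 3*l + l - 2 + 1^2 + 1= 4*l^3 - 2*l^2 - 6*l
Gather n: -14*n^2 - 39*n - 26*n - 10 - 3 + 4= -14*n^2 - 65*n - 9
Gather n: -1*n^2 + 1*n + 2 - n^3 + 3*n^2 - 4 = -n^3 + 2*n^2 + n - 2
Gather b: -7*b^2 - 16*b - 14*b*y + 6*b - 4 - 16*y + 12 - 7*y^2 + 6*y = -7*b^2 + b*(-14*y - 10) - 7*y^2 - 10*y + 8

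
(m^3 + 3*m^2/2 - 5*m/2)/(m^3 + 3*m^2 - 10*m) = (2*m^2 + 3*m - 5)/(2*(m^2 + 3*m - 10))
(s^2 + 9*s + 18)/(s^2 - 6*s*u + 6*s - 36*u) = (s + 3)/(s - 6*u)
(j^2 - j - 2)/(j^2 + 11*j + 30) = (j^2 - j - 2)/(j^2 + 11*j + 30)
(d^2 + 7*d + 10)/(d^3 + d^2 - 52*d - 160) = (d + 2)/(d^2 - 4*d - 32)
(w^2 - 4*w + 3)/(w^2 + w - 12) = (w - 1)/(w + 4)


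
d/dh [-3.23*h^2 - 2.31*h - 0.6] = -6.46*h - 2.31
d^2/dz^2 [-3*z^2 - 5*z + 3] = -6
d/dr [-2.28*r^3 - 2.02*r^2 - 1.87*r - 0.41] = -6.84*r^2 - 4.04*r - 1.87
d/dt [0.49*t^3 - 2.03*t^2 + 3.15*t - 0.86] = 1.47*t^2 - 4.06*t + 3.15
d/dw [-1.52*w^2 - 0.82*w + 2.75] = -3.04*w - 0.82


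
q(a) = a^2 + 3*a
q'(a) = 2*a + 3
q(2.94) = 17.46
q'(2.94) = 8.88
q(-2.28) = -1.64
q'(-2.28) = -1.56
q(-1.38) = -2.24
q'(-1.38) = 0.24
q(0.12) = 0.37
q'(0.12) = 3.24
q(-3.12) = 0.37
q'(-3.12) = -3.24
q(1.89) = 9.24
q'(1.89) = 6.78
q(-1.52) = -2.25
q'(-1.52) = -0.04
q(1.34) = 5.82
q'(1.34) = 5.68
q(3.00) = 18.00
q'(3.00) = 9.00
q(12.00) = 180.00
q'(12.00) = 27.00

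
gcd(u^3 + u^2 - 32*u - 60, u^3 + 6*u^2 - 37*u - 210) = u^2 - u - 30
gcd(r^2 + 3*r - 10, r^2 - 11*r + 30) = 1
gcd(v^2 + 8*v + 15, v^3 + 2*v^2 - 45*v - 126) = v + 3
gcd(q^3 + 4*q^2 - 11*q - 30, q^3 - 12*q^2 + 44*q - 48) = 1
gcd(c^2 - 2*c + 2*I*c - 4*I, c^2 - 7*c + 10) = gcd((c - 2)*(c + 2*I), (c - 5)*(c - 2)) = c - 2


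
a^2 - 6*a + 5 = (a - 5)*(a - 1)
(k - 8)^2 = k^2 - 16*k + 64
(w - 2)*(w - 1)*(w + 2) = w^3 - w^2 - 4*w + 4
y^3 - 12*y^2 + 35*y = y*(y - 7)*(y - 5)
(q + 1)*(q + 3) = q^2 + 4*q + 3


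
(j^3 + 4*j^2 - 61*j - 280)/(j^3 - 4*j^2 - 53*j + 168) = (j + 5)/(j - 3)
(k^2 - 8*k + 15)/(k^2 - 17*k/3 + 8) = 3*(k - 5)/(3*k - 8)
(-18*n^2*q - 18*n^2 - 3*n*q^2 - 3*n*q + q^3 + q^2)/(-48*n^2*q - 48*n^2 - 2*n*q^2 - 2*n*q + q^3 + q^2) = (-18*n^2 - 3*n*q + q^2)/(-48*n^2 - 2*n*q + q^2)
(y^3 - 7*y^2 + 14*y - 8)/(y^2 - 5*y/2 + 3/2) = 2*(y^2 - 6*y + 8)/(2*y - 3)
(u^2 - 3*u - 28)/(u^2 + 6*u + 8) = (u - 7)/(u + 2)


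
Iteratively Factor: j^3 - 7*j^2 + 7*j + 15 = (j - 5)*(j^2 - 2*j - 3) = (j - 5)*(j - 3)*(j + 1)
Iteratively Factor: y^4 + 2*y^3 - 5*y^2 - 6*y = (y + 1)*(y^3 + y^2 - 6*y) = (y + 1)*(y + 3)*(y^2 - 2*y) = (y - 2)*(y + 1)*(y + 3)*(y)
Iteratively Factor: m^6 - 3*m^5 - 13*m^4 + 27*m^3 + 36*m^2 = (m + 1)*(m^5 - 4*m^4 - 9*m^3 + 36*m^2) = (m - 4)*(m + 1)*(m^4 - 9*m^2) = m*(m - 4)*(m + 1)*(m^3 - 9*m) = m*(m - 4)*(m + 1)*(m + 3)*(m^2 - 3*m) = m*(m - 4)*(m - 3)*(m + 1)*(m + 3)*(m)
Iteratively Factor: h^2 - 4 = (h + 2)*(h - 2)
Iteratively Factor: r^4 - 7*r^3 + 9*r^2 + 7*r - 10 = (r - 5)*(r^3 - 2*r^2 - r + 2) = (r - 5)*(r + 1)*(r^2 - 3*r + 2) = (r - 5)*(r - 2)*(r + 1)*(r - 1)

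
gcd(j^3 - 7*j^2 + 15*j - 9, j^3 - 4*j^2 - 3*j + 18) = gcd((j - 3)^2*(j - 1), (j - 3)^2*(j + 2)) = j^2 - 6*j + 9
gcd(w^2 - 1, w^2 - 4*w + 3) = w - 1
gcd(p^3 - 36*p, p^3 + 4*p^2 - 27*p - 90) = p + 6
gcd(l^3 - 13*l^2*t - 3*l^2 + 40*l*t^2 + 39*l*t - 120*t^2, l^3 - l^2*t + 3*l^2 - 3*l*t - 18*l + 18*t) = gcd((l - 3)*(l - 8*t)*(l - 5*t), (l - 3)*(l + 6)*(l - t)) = l - 3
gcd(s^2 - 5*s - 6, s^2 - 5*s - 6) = s^2 - 5*s - 6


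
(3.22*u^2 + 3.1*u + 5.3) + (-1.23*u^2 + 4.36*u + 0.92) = 1.99*u^2 + 7.46*u + 6.22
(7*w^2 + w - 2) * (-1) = -7*w^2 - w + 2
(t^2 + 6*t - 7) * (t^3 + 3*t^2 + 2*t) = t^5 + 9*t^4 + 13*t^3 - 9*t^2 - 14*t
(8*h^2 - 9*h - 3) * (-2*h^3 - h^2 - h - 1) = -16*h^5 + 10*h^4 + 7*h^3 + 4*h^2 + 12*h + 3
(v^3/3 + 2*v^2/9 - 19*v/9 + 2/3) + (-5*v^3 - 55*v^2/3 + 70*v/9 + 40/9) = -14*v^3/3 - 163*v^2/9 + 17*v/3 + 46/9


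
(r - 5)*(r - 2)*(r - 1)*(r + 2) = r^4 - 6*r^3 + r^2 + 24*r - 20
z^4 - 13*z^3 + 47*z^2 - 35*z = z*(z - 7)*(z - 5)*(z - 1)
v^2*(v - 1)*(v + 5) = v^4 + 4*v^3 - 5*v^2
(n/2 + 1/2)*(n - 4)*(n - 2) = n^3/2 - 5*n^2/2 + n + 4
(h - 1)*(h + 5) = h^2 + 4*h - 5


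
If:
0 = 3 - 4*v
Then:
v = 3/4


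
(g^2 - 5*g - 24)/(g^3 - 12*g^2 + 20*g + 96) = (g + 3)/(g^2 - 4*g - 12)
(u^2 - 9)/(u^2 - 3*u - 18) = (u - 3)/(u - 6)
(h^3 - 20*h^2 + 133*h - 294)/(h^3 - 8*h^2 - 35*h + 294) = (h - 6)/(h + 6)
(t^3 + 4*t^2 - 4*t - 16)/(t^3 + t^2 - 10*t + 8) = (t + 2)/(t - 1)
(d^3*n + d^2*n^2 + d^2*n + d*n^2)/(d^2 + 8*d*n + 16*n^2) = d*n*(d^2 + d*n + d + n)/(d^2 + 8*d*n + 16*n^2)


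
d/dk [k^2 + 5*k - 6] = 2*k + 5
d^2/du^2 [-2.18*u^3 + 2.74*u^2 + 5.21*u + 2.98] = 5.48 - 13.08*u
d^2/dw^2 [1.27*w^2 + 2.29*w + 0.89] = 2.54000000000000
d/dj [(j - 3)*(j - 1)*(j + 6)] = 3*j^2 + 4*j - 21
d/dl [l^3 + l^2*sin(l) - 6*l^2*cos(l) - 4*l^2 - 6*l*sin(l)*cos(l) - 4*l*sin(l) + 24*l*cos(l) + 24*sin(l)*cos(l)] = 6*l^2*sin(l) + l^2*cos(l) + 3*l^2 - 22*l*sin(l) - 16*l*cos(l) - 6*l*cos(2*l) - 8*l - 4*sin(l) - 3*sin(2*l) + 24*cos(l) + 24*cos(2*l)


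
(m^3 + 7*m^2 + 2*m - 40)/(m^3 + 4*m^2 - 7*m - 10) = (m + 4)/(m + 1)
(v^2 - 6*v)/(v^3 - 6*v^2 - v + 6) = v/(v^2 - 1)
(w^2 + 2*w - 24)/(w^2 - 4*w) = (w + 6)/w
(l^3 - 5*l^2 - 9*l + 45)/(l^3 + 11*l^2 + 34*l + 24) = (l^3 - 5*l^2 - 9*l + 45)/(l^3 + 11*l^2 + 34*l + 24)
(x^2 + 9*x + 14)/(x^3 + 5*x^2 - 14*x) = (x + 2)/(x*(x - 2))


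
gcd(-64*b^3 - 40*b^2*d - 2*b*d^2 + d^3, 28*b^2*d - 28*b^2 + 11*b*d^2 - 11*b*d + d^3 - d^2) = 4*b + d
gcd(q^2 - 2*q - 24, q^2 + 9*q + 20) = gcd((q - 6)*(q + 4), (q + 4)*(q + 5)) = q + 4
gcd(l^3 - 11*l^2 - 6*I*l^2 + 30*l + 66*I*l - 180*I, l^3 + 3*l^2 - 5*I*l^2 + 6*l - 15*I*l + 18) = l - 6*I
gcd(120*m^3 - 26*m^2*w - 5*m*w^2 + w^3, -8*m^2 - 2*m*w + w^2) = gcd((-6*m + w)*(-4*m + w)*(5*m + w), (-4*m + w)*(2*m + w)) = -4*m + w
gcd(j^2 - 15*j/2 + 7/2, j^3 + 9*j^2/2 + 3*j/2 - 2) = j - 1/2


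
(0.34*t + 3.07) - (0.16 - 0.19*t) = 0.53*t + 2.91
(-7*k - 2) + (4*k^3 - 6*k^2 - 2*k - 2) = 4*k^3 - 6*k^2 - 9*k - 4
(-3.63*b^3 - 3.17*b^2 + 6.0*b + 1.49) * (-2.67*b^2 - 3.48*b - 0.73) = 9.6921*b^5 + 21.0963*b^4 - 2.3385*b^3 - 22.5442*b^2 - 9.5652*b - 1.0877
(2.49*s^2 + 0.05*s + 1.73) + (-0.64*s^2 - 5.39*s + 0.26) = 1.85*s^2 - 5.34*s + 1.99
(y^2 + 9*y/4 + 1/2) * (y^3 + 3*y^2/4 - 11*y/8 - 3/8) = y^5 + 3*y^4 + 13*y^3/16 - 99*y^2/32 - 49*y/32 - 3/16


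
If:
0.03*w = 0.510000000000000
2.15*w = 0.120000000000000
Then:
No Solution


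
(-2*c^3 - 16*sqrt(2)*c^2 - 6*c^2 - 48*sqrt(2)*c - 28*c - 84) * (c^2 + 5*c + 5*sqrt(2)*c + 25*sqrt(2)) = -2*c^5 - 26*sqrt(2)*c^4 - 16*c^4 - 208*sqrt(2)*c^3 - 218*c^3 - 1504*c^2 - 530*sqrt(2)*c^2 - 2820*c - 1120*sqrt(2)*c - 2100*sqrt(2)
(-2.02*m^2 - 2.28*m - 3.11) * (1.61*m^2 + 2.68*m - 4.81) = -3.2522*m^4 - 9.0844*m^3 - 1.4013*m^2 + 2.632*m + 14.9591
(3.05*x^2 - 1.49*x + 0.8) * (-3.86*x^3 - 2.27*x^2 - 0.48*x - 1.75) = -11.773*x^5 - 1.1721*x^4 - 1.1697*x^3 - 6.4383*x^2 + 2.2235*x - 1.4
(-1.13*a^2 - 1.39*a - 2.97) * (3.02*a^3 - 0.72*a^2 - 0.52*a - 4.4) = -3.4126*a^5 - 3.3842*a^4 - 7.381*a^3 + 7.8332*a^2 + 7.6604*a + 13.068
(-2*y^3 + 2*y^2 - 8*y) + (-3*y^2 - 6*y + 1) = -2*y^3 - y^2 - 14*y + 1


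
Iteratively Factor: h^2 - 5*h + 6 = (h - 3)*(h - 2)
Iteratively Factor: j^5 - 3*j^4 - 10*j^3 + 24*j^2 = (j - 2)*(j^4 - j^3 - 12*j^2) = (j - 4)*(j - 2)*(j^3 + 3*j^2) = j*(j - 4)*(j - 2)*(j^2 + 3*j) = j*(j - 4)*(j - 2)*(j + 3)*(j)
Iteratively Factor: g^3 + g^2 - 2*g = (g + 2)*(g^2 - g) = (g - 1)*(g + 2)*(g)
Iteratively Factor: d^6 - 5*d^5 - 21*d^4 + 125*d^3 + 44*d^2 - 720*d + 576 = (d - 1)*(d^5 - 4*d^4 - 25*d^3 + 100*d^2 + 144*d - 576) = (d - 1)*(d + 4)*(d^4 - 8*d^3 + 7*d^2 + 72*d - 144) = (d - 3)*(d - 1)*(d + 4)*(d^3 - 5*d^2 - 8*d + 48) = (d - 4)*(d - 3)*(d - 1)*(d + 4)*(d^2 - d - 12) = (d - 4)*(d - 3)*(d - 1)*(d + 3)*(d + 4)*(d - 4)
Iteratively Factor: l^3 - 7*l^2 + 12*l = (l - 3)*(l^2 - 4*l) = l*(l - 3)*(l - 4)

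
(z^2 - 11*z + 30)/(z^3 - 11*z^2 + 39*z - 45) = (z - 6)/(z^2 - 6*z + 9)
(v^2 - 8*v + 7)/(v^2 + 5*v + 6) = (v^2 - 8*v + 7)/(v^2 + 5*v + 6)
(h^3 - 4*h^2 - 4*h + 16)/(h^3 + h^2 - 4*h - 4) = (h - 4)/(h + 1)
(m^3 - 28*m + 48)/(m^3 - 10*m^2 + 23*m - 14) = (m^2 + 2*m - 24)/(m^2 - 8*m + 7)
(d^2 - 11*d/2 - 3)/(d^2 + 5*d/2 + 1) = (d - 6)/(d + 2)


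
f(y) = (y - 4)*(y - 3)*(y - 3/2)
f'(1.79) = 1.68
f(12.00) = 756.00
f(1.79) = 0.78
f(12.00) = 756.00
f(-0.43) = -29.33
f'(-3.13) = 105.10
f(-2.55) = -147.23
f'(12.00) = 250.50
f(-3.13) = -202.36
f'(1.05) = 7.96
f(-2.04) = -107.76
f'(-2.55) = 85.36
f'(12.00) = 250.50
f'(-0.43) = 30.36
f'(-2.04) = 69.66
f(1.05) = -2.59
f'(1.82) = 1.50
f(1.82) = 0.82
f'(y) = (y - 4)*(y - 3) + (y - 4)*(y - 3/2) + (y - 3)*(y - 3/2)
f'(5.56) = 20.72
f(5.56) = 16.21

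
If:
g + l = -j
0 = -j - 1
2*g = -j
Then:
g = 1/2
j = -1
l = 1/2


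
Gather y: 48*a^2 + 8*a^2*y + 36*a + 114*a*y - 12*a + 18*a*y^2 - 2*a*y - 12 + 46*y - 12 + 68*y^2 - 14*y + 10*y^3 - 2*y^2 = 48*a^2 + 24*a + 10*y^3 + y^2*(18*a + 66) + y*(8*a^2 + 112*a + 32) - 24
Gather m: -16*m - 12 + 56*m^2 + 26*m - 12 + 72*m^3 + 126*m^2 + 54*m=72*m^3 + 182*m^2 + 64*m - 24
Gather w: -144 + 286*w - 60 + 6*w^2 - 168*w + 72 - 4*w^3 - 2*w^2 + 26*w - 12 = -4*w^3 + 4*w^2 + 144*w - 144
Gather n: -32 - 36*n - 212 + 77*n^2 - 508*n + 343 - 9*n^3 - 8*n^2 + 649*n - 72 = -9*n^3 + 69*n^2 + 105*n + 27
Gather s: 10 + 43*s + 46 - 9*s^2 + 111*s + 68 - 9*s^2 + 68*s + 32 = -18*s^2 + 222*s + 156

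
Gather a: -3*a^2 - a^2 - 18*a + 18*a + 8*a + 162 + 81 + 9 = -4*a^2 + 8*a + 252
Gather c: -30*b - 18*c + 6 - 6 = -30*b - 18*c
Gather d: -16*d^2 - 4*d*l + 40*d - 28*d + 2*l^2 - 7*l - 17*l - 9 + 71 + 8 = -16*d^2 + d*(12 - 4*l) + 2*l^2 - 24*l + 70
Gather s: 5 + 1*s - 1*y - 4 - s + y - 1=0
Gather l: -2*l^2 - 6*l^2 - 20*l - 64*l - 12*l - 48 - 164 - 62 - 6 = -8*l^2 - 96*l - 280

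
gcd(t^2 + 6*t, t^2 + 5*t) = t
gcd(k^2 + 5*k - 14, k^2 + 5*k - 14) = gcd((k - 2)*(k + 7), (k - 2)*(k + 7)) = k^2 + 5*k - 14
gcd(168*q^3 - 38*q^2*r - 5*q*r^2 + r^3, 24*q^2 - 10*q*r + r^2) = 4*q - r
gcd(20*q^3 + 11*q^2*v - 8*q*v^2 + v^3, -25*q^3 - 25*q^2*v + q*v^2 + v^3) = 5*q^2 + 4*q*v - v^2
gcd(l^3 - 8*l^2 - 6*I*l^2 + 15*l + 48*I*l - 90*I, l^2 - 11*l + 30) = l - 5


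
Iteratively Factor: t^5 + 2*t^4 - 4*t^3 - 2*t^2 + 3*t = (t)*(t^4 + 2*t^3 - 4*t^2 - 2*t + 3) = t*(t + 3)*(t^3 - t^2 - t + 1) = t*(t - 1)*(t + 3)*(t^2 - 1) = t*(t - 1)^2*(t + 3)*(t + 1)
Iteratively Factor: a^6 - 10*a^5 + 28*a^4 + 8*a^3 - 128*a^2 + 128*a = (a)*(a^5 - 10*a^4 + 28*a^3 + 8*a^2 - 128*a + 128) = a*(a - 4)*(a^4 - 6*a^3 + 4*a^2 + 24*a - 32) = a*(a - 4)*(a - 2)*(a^3 - 4*a^2 - 4*a + 16) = a*(a - 4)*(a - 2)^2*(a^2 - 2*a - 8) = a*(a - 4)*(a - 2)^2*(a + 2)*(a - 4)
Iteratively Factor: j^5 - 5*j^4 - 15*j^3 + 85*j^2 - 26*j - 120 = (j - 5)*(j^4 - 15*j^2 + 10*j + 24) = (j - 5)*(j - 3)*(j^3 + 3*j^2 - 6*j - 8) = (j - 5)*(j - 3)*(j - 2)*(j^2 + 5*j + 4) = (j - 5)*(j - 3)*(j - 2)*(j + 4)*(j + 1)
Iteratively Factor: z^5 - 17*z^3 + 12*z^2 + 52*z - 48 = (z + 2)*(z^4 - 2*z^3 - 13*z^2 + 38*z - 24) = (z - 2)*(z + 2)*(z^3 - 13*z + 12) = (z - 2)*(z - 1)*(z + 2)*(z^2 + z - 12) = (z - 2)*(z - 1)*(z + 2)*(z + 4)*(z - 3)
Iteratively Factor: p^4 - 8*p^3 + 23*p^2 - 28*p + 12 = (p - 2)*(p^3 - 6*p^2 + 11*p - 6) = (p - 2)^2*(p^2 - 4*p + 3) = (p - 2)^2*(p - 1)*(p - 3)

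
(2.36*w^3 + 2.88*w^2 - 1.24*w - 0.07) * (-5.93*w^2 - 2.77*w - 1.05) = -13.9948*w^5 - 23.6156*w^4 - 3.1024*w^3 + 0.8259*w^2 + 1.4959*w + 0.0735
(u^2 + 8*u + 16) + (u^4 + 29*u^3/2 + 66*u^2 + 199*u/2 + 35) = u^4 + 29*u^3/2 + 67*u^2 + 215*u/2 + 51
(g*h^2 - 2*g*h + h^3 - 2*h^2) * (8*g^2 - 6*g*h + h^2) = 8*g^3*h^2 - 16*g^3*h + 2*g^2*h^3 - 4*g^2*h^2 - 5*g*h^4 + 10*g*h^3 + h^5 - 2*h^4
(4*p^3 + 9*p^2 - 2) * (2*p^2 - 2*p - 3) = 8*p^5 + 10*p^4 - 30*p^3 - 31*p^2 + 4*p + 6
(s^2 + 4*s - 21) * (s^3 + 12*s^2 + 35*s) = s^5 + 16*s^4 + 62*s^3 - 112*s^2 - 735*s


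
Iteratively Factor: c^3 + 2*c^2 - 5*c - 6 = (c - 2)*(c^2 + 4*c + 3) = (c - 2)*(c + 1)*(c + 3)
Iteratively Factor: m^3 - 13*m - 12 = (m + 1)*(m^2 - m - 12) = (m + 1)*(m + 3)*(m - 4)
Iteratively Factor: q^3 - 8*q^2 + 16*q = (q - 4)*(q^2 - 4*q) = (q - 4)^2*(q)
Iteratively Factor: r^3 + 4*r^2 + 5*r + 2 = (r + 1)*(r^2 + 3*r + 2) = (r + 1)*(r + 2)*(r + 1)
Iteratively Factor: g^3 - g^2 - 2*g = (g + 1)*(g^2 - 2*g) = (g - 2)*(g + 1)*(g)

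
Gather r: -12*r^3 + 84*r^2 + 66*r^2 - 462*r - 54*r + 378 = -12*r^3 + 150*r^2 - 516*r + 378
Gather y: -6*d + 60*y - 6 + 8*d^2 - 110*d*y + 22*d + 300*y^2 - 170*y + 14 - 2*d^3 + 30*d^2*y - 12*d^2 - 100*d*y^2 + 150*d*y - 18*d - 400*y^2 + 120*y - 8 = -2*d^3 - 4*d^2 - 2*d + y^2*(-100*d - 100) + y*(30*d^2 + 40*d + 10)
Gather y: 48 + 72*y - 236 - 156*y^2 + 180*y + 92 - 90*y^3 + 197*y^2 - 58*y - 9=-90*y^3 + 41*y^2 + 194*y - 105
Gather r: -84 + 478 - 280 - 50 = 64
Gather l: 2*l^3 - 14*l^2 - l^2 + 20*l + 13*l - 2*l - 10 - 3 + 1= 2*l^3 - 15*l^2 + 31*l - 12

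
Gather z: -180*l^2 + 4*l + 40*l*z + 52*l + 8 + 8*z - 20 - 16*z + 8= -180*l^2 + 56*l + z*(40*l - 8) - 4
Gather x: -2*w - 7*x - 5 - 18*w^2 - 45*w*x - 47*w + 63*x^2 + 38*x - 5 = -18*w^2 - 49*w + 63*x^2 + x*(31 - 45*w) - 10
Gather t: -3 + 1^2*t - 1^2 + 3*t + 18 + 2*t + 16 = 6*t + 30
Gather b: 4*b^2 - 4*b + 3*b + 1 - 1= 4*b^2 - b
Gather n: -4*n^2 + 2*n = -4*n^2 + 2*n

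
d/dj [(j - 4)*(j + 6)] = 2*j + 2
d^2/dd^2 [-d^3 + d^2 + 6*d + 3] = 2 - 6*d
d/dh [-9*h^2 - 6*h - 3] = -18*h - 6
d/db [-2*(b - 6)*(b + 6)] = -4*b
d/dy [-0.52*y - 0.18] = -0.520000000000000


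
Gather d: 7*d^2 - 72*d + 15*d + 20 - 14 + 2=7*d^2 - 57*d + 8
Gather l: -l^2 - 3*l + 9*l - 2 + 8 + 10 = -l^2 + 6*l + 16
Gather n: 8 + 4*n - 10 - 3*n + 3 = n + 1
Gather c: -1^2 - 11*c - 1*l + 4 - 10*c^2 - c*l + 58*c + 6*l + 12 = -10*c^2 + c*(47 - l) + 5*l + 15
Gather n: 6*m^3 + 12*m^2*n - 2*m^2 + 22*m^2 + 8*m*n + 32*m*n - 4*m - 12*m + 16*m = 6*m^3 + 20*m^2 + n*(12*m^2 + 40*m)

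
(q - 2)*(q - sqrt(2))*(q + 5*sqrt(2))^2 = q^4 - 2*q^3 + 9*sqrt(2)*q^3 - 18*sqrt(2)*q^2 + 30*q^2 - 50*sqrt(2)*q - 60*q + 100*sqrt(2)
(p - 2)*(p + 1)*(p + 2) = p^3 + p^2 - 4*p - 4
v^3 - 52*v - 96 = (v - 8)*(v + 2)*(v + 6)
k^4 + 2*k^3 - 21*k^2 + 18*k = k*(k - 3)*(k - 1)*(k + 6)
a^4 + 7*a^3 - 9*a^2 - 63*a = a*(a - 3)*(a + 3)*(a + 7)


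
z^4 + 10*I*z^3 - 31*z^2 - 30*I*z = z*(z + 2*I)*(z + 3*I)*(z + 5*I)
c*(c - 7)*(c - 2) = c^3 - 9*c^2 + 14*c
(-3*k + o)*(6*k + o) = -18*k^2 + 3*k*o + o^2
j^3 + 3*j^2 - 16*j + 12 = (j - 2)*(j - 1)*(j + 6)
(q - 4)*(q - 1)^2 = q^3 - 6*q^2 + 9*q - 4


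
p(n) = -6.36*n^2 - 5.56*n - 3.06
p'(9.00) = -120.04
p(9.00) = -568.26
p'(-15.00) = 185.24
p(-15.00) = -1350.66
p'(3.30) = -47.54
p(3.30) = -90.67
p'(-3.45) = 38.32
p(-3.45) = -59.58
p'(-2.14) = 21.66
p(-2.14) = -20.29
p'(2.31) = -34.94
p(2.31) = -49.84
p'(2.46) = -36.85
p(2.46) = -55.23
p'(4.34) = -60.76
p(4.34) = -146.98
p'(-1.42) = 12.50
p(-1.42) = -7.99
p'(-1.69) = 15.94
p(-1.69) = -11.83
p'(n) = -12.72*n - 5.56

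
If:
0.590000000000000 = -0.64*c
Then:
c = -0.92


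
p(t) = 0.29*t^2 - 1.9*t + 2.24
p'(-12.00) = -8.86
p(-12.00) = 66.80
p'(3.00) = -0.16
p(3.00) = -0.85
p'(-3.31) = -3.82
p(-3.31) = 11.71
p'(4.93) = 0.96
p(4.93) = -0.08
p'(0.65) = -1.52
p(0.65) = 1.13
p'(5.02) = 1.01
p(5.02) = 0.01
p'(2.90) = -0.22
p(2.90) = -0.83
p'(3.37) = 0.05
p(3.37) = -0.87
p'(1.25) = -1.18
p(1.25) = 0.32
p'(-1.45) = -2.74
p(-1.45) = 5.60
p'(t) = 0.58*t - 1.9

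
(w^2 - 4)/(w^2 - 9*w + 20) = (w^2 - 4)/(w^2 - 9*w + 20)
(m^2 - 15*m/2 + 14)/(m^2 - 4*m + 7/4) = 2*(m - 4)/(2*m - 1)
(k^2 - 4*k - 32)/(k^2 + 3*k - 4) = (k - 8)/(k - 1)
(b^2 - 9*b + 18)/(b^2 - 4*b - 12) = (b - 3)/(b + 2)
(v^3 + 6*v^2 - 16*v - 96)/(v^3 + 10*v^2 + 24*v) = (v - 4)/v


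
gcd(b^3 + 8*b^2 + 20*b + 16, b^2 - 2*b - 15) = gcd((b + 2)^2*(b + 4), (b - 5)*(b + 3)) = 1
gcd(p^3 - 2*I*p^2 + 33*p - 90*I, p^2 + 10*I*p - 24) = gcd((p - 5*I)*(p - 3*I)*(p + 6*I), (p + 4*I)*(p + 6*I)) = p + 6*I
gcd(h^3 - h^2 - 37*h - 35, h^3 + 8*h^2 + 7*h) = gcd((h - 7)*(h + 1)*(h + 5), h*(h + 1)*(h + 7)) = h + 1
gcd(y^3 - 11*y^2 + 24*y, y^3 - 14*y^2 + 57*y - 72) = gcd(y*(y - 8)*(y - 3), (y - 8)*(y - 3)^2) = y^2 - 11*y + 24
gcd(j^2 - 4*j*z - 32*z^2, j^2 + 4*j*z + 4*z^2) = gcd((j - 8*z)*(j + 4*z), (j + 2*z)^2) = 1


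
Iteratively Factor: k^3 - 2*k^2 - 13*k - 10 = (k + 2)*(k^2 - 4*k - 5) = (k + 1)*(k + 2)*(k - 5)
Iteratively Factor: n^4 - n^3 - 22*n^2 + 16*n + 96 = (n - 3)*(n^3 + 2*n^2 - 16*n - 32) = (n - 4)*(n - 3)*(n^2 + 6*n + 8) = (n - 4)*(n - 3)*(n + 4)*(n + 2)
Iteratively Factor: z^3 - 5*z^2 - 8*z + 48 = (z + 3)*(z^2 - 8*z + 16) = (z - 4)*(z + 3)*(z - 4)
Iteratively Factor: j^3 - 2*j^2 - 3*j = (j)*(j^2 - 2*j - 3) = j*(j + 1)*(j - 3)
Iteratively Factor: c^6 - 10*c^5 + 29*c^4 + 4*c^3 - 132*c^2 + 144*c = (c - 3)*(c^5 - 7*c^4 + 8*c^3 + 28*c^2 - 48*c) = c*(c - 3)*(c^4 - 7*c^3 + 8*c^2 + 28*c - 48) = c*(c - 3)^2*(c^3 - 4*c^2 - 4*c + 16) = c*(c - 3)^2*(c - 2)*(c^2 - 2*c - 8) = c*(c - 3)^2*(c - 2)*(c + 2)*(c - 4)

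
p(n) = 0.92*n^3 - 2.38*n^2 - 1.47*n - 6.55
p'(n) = 2.76*n^2 - 4.76*n - 1.47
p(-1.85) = -17.80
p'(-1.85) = 16.78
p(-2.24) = -25.54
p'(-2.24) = 23.04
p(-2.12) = -22.90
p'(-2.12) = 21.03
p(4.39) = 18.97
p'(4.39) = 30.82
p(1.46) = -10.91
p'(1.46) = -2.54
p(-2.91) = -45.10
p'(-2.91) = 35.75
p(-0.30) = -6.35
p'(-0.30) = 0.21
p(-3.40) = -65.22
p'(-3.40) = 46.62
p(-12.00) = -1921.39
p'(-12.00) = 453.09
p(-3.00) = -48.40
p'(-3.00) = 37.65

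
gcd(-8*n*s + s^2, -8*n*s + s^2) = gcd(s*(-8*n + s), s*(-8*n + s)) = -8*n*s + s^2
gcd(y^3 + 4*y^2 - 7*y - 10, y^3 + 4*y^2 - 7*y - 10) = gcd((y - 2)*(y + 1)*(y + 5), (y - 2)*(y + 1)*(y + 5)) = y^3 + 4*y^2 - 7*y - 10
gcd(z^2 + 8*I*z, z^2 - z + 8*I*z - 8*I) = z + 8*I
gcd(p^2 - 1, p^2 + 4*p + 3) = p + 1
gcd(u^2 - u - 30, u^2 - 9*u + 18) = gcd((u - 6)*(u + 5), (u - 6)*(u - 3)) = u - 6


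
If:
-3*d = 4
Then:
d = -4/3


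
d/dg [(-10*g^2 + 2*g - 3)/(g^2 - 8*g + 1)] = 2*(39*g^2 - 7*g - 11)/(g^4 - 16*g^3 + 66*g^2 - 16*g + 1)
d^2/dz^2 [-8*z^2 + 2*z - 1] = -16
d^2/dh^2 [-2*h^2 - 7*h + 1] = -4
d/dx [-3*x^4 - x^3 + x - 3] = -12*x^3 - 3*x^2 + 1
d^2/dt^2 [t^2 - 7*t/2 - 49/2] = 2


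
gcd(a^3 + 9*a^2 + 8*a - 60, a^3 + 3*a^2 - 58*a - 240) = a^2 + 11*a + 30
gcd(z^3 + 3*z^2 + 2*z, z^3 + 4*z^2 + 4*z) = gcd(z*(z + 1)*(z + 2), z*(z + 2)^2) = z^2 + 2*z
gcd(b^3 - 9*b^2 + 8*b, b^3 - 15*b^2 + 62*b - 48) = b^2 - 9*b + 8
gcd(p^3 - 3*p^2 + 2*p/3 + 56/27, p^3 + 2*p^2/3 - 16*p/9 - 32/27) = p^2 - 2*p/3 - 8/9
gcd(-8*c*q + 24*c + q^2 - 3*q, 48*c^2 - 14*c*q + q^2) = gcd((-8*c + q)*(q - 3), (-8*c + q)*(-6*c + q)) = -8*c + q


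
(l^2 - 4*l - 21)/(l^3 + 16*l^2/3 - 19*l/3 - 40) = 3*(l - 7)/(3*l^2 + 7*l - 40)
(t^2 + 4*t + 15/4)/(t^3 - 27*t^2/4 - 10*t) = (4*t^2 + 16*t + 15)/(t*(4*t^2 - 27*t - 40))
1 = 1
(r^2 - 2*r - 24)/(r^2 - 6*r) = (r + 4)/r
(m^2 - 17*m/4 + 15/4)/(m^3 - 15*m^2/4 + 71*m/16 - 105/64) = 16*(m - 3)/(16*m^2 - 40*m + 21)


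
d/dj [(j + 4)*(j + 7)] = 2*j + 11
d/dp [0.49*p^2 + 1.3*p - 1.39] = 0.98*p + 1.3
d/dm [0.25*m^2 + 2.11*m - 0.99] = 0.5*m + 2.11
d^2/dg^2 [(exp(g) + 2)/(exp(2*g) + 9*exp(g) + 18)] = (exp(3*g) - exp(2*g) - 54*exp(g) - 144)*exp(2*g)/(exp(6*g) + 27*exp(5*g) + 297*exp(4*g) + 1701*exp(3*g) + 5346*exp(2*g) + 8748*exp(g) + 5832)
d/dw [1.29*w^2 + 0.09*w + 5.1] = 2.58*w + 0.09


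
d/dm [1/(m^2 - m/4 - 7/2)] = 4*(1 - 8*m)/(-4*m^2 + m + 14)^2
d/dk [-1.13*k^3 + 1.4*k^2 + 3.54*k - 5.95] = -3.39*k^2 + 2.8*k + 3.54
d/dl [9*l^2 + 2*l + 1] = 18*l + 2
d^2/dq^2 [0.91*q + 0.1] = 0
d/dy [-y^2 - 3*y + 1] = -2*y - 3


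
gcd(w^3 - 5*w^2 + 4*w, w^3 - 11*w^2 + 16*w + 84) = 1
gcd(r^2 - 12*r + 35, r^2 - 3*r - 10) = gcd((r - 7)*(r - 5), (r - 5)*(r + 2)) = r - 5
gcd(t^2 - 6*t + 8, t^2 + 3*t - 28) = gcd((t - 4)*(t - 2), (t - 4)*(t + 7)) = t - 4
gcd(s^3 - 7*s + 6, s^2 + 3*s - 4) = s - 1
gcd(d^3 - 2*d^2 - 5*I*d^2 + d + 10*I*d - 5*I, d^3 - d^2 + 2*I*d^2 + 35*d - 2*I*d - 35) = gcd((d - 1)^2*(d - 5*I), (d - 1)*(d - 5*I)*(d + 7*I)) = d^2 + d*(-1 - 5*I) + 5*I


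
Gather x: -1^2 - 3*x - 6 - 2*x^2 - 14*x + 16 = -2*x^2 - 17*x + 9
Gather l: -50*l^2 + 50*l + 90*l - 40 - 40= -50*l^2 + 140*l - 80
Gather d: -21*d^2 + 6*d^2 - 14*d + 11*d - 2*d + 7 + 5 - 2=-15*d^2 - 5*d + 10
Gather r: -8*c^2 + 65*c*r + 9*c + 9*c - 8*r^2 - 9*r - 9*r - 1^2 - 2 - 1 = -8*c^2 + 18*c - 8*r^2 + r*(65*c - 18) - 4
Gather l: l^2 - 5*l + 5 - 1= l^2 - 5*l + 4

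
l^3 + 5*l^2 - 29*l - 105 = (l - 5)*(l + 3)*(l + 7)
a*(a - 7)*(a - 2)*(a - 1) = a^4 - 10*a^3 + 23*a^2 - 14*a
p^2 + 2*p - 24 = (p - 4)*(p + 6)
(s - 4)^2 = s^2 - 8*s + 16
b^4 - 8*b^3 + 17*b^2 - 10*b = b*(b - 5)*(b - 2)*(b - 1)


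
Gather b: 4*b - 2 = 4*b - 2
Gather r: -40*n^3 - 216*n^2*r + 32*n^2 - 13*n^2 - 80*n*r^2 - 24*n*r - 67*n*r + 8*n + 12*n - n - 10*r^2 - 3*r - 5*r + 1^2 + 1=-40*n^3 + 19*n^2 + 19*n + r^2*(-80*n - 10) + r*(-216*n^2 - 91*n - 8) + 2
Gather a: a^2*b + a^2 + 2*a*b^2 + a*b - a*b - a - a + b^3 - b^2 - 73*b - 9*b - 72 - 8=a^2*(b + 1) + a*(2*b^2 - 2) + b^3 - b^2 - 82*b - 80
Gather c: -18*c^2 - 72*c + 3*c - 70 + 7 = -18*c^2 - 69*c - 63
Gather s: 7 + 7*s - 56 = 7*s - 49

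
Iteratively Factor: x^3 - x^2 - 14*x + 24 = (x - 3)*(x^2 + 2*x - 8) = (x - 3)*(x + 4)*(x - 2)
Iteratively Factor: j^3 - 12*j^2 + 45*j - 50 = (j - 5)*(j^2 - 7*j + 10) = (j - 5)*(j - 2)*(j - 5)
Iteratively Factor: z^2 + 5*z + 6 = (z + 2)*(z + 3)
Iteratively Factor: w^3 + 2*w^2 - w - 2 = (w + 1)*(w^2 + w - 2) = (w + 1)*(w + 2)*(w - 1)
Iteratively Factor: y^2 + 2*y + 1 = (y + 1)*(y + 1)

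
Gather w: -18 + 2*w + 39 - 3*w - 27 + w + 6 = 0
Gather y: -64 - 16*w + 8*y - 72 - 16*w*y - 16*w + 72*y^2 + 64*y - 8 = -32*w + 72*y^2 + y*(72 - 16*w) - 144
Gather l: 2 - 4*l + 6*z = -4*l + 6*z + 2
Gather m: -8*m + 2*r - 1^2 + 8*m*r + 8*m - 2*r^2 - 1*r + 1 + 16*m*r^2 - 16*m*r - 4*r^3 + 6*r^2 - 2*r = m*(16*r^2 - 8*r) - 4*r^3 + 4*r^2 - r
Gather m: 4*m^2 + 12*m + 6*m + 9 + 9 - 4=4*m^2 + 18*m + 14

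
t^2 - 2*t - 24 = (t - 6)*(t + 4)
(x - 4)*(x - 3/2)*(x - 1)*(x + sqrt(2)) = x^4 - 13*x^3/2 + sqrt(2)*x^3 - 13*sqrt(2)*x^2/2 + 23*x^2/2 - 6*x + 23*sqrt(2)*x/2 - 6*sqrt(2)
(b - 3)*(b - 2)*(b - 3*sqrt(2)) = b^3 - 5*b^2 - 3*sqrt(2)*b^2 + 6*b + 15*sqrt(2)*b - 18*sqrt(2)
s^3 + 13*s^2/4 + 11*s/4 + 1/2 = (s + 1/4)*(s + 1)*(s + 2)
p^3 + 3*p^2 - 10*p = p*(p - 2)*(p + 5)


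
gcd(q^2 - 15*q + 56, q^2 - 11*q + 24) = q - 8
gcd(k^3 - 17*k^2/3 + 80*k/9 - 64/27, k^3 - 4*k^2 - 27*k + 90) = 1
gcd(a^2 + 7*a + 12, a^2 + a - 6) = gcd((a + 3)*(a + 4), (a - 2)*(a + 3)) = a + 3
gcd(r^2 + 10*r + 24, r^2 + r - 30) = r + 6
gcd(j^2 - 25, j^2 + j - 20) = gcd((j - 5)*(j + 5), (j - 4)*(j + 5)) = j + 5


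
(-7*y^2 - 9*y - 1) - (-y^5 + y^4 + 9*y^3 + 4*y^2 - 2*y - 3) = y^5 - y^4 - 9*y^3 - 11*y^2 - 7*y + 2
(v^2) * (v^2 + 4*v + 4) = v^4 + 4*v^3 + 4*v^2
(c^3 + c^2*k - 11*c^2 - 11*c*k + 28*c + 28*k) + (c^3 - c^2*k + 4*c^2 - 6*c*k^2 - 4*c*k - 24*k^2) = 2*c^3 - 7*c^2 - 6*c*k^2 - 15*c*k + 28*c - 24*k^2 + 28*k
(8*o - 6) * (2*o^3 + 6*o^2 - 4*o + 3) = 16*o^4 + 36*o^3 - 68*o^2 + 48*o - 18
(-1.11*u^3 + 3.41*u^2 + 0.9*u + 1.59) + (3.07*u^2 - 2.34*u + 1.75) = -1.11*u^3 + 6.48*u^2 - 1.44*u + 3.34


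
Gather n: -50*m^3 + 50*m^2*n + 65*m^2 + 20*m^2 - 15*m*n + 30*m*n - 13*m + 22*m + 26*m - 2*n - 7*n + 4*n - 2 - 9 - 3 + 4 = -50*m^3 + 85*m^2 + 35*m + n*(50*m^2 + 15*m - 5) - 10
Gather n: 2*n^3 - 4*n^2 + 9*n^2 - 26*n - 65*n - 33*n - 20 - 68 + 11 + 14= 2*n^3 + 5*n^2 - 124*n - 63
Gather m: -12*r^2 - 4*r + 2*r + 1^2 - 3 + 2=-12*r^2 - 2*r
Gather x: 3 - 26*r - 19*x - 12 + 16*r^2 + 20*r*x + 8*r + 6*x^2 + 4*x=16*r^2 - 18*r + 6*x^2 + x*(20*r - 15) - 9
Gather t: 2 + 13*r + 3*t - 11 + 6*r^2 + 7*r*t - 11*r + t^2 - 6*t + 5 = 6*r^2 + 2*r + t^2 + t*(7*r - 3) - 4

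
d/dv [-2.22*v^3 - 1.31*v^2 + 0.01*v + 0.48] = -6.66*v^2 - 2.62*v + 0.01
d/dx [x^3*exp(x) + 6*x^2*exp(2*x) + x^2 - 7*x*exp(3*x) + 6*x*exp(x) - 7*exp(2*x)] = x^3*exp(x) + 12*x^2*exp(2*x) + 3*x^2*exp(x) - 21*x*exp(3*x) + 12*x*exp(2*x) + 6*x*exp(x) + 2*x - 7*exp(3*x) - 14*exp(2*x) + 6*exp(x)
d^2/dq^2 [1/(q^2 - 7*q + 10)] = 2*(-q^2 + 7*q + (2*q - 7)^2 - 10)/(q^2 - 7*q + 10)^3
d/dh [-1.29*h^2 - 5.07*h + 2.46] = -2.58*h - 5.07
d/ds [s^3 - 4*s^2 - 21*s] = 3*s^2 - 8*s - 21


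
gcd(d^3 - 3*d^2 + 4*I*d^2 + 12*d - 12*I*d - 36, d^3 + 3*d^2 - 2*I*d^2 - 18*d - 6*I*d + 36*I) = d^2 + d*(-3 - 2*I) + 6*I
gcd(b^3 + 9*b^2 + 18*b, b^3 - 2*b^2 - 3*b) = b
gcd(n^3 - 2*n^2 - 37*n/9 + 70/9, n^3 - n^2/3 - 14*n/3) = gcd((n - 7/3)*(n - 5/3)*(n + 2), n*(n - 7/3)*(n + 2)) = n^2 - n/3 - 14/3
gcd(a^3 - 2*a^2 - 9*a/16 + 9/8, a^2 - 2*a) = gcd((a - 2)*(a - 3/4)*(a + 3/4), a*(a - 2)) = a - 2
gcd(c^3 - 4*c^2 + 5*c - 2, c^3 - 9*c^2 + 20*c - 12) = c^2 - 3*c + 2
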